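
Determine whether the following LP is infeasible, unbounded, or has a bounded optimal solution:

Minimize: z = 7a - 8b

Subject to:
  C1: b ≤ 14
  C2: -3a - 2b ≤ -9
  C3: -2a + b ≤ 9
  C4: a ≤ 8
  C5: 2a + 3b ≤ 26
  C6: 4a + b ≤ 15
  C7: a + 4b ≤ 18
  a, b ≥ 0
The point (0, 4.5) satisfies every constraint, so the LP is feasible; the constraints give a ≤ 8 and b ≤ 14, which with a, b ≥ 0 keep the feasible region inside a bounded box. A feasible, bounded LP attains a finite optimum at a vertex.

Bounded optimum: z* = -36 at (0, 4.5).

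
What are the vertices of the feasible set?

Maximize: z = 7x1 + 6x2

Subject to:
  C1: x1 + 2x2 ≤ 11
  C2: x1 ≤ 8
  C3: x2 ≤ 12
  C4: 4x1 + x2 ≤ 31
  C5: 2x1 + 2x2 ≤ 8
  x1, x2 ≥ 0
Each vertex is the intersection of two constraint boundaries that also satisfies all remaining constraints:
  x1 = 0 and x2 = 0 → (0, 0)
  2x1 + 2x2 = 8 and x2 = 0 → (4, 0)
  2x1 + 2x2 = 8 and x1 = 0 → (0, 4)

Vertices: (0, 0), (4, 0), (0, 4)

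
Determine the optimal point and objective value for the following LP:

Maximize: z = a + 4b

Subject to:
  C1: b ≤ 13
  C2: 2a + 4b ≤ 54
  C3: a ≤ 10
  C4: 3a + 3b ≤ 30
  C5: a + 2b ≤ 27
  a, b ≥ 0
Each vertex is the intersection of two constraint boundaries that also satisfies all remaining constraints:
  a = 0 and b = 0 → (0, 0)
  a = 10 and 3a + 3b = 30 → (10, 0)
  3a + 3b = 30 and a = 0 → (0, 10)

Evaluating z = a + 4b at each vertex:
  (0, 0): z = 0
  (10, 0): z = 10
  (0, 10): z = 40

The maximum is at (0, 10) with z = 40.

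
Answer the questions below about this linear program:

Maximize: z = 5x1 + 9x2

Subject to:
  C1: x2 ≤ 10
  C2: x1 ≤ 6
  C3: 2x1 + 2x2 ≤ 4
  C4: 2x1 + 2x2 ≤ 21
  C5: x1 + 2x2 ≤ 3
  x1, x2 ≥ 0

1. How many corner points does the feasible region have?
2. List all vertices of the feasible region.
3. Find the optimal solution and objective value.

1. 4
2. (0, 0), (2, 0), (1, 1), (0, 1.5)
3. x1 = 1, x2 = 1, z = 14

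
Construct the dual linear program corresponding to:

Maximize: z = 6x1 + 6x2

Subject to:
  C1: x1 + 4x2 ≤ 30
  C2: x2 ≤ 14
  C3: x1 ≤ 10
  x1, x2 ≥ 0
Minimize: z = 30y1 + 14y2 + 10y3

Subject to:
  C1: -y1 - y3 ≤ -6
  C2: -4y1 - y2 ≤ -6
  y1, y2, y3 ≥ 0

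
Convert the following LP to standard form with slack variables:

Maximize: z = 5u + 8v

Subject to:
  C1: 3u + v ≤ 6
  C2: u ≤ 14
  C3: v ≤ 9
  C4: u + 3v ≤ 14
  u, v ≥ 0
max z = 5u + 8v

s.t.
  3u + v + s1 = 6
  u + s2 = 14
  v + s3 = 9
  u + 3v + s4 = 14
  u, v, s1, s2, s3, s4 ≥ 0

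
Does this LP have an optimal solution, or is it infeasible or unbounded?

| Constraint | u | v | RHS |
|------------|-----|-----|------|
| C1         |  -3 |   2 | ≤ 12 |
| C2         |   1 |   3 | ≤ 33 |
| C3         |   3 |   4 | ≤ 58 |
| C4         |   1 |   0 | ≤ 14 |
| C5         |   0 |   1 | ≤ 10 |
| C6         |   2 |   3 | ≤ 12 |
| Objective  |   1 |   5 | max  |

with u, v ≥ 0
The point (0, 4) satisfies every constraint, so the LP is feasible; the constraints give u ≤ 14 and v ≤ 10, which with u, v ≥ 0 keep the feasible region inside a bounded box. A feasible, bounded LP attains a finite optimum at a vertex.

The LP has an optimal solution: (0, 4) with z = 20.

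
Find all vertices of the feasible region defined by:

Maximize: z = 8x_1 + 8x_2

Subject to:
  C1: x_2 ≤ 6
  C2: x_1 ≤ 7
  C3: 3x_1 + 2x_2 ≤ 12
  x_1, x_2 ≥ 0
Each vertex is the intersection of two constraint boundaries that also satisfies all remaining constraints:
  x_1 = 0 and x_2 = 0 → (0, 0)
  3x_1 + 2x_2 = 12 and x_2 = 0 → (4, 0)
  x_2 = 6 and 3x_1 + 2x_2 = 12 → (0, 6)

Vertices: (0, 0), (4, 0), (0, 6)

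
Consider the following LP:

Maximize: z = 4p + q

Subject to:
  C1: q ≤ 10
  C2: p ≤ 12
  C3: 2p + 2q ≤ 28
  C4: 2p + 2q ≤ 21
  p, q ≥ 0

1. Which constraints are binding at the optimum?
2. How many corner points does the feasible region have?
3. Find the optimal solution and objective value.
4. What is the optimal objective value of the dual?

1. C4, q ≥ 0
2. 4
3. p = 10.5, q = 0, z = 42
4. 42 (by strong duality, equal to the primal optimum)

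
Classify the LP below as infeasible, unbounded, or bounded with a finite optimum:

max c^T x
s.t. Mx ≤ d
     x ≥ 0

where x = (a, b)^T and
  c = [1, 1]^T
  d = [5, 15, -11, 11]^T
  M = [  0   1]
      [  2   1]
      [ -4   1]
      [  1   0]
The point (5, 5) satisfies every constraint, so the LP is feasible; the constraints give a ≤ 11 and b ≤ 5, which with a, b ≥ 0 keep the feasible region inside a bounded box. A feasible, bounded LP attains a finite optimum at a vertex.

Bounded optimum: z* = 10 at (5, 5).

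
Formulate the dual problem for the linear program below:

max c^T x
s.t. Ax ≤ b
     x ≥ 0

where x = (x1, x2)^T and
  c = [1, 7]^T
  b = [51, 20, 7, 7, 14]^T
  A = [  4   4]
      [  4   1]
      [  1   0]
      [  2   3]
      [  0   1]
Minimize: z = 51y1 + 20y2 + 7y3 + 7y4 + 14y5

Subject to:
  C1: -4y1 - 4y2 - y3 - 2y4 ≤ -1
  C2: -4y1 - y2 - 3y4 - y5 ≤ -7
  y1, y2, y3, y4, y5 ≥ 0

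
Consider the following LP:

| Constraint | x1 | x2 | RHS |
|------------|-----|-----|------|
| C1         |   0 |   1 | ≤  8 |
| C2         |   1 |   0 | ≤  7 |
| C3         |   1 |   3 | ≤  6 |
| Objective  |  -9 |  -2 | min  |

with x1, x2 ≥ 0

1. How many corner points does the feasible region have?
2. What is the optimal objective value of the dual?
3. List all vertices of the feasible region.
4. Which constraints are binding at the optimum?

1. 3
2. -54 (by strong duality, equal to the primal optimum)
3. (0, 0), (6, 0), (0, 2)
4. C3, x2 ≥ 0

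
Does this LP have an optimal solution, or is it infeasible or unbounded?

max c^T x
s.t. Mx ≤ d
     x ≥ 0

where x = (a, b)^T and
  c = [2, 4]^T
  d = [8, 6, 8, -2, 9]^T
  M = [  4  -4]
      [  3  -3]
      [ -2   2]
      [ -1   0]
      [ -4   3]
Feasible point: (2, 0) satisfies every constraint, so the LP is feasible.
Direction d = (1, 1): for each constraint row a, a·d ≤ 0 —
  (4)(1) + (-4)(1) = 0 ≤ 0
  (3)(1) + (-3)(1) = 0 ≤ 0
  (-2)(1) + (2)(1) = 0 ≤ 0
  (-1)(1) + (0)(1) = -1 ≤ 0
  (-4)(1) + (3)(1) = -1 ≤ 0
and d ≥ 0, so (2, 0) + t·d stays feasible for every t ≥ 0. Along this ray z = 2a + 4b changes by 6 per unit t, so z → +∞.

Unbounded — the objective can increase without bound over the feasible region.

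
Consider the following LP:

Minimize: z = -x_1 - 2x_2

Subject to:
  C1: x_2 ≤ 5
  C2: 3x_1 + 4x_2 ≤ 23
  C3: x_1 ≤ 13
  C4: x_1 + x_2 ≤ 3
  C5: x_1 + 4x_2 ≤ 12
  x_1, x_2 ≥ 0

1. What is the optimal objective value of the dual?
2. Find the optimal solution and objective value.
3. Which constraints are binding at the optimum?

1. -6 (by strong duality, equal to the primal optimum)
2. x_1 = 0, x_2 = 3, z = -6
3. C4, C5, x_1 ≥ 0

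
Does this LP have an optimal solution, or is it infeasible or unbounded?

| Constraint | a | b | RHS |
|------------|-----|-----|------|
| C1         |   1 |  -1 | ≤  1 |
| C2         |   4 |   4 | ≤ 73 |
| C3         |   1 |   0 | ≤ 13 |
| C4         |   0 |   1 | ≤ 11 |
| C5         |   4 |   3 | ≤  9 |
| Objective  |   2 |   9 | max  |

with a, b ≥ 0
The point (0, 3) satisfies every constraint, so the LP is feasible; the constraints give a ≤ 13 and b ≤ 11, which with a, b ≥ 0 keep the feasible region inside a bounded box. A feasible, bounded LP attains a finite optimum at a vertex.

Evaluating z = 2a + 9b at each vertex:
  (0, 0): z = 0
  (1, 0): z = 2
  (1.714, 0.7143): z = 9.857
  (0, 3): z = 27

The LP has an optimal solution: (0, 3) with z = 27.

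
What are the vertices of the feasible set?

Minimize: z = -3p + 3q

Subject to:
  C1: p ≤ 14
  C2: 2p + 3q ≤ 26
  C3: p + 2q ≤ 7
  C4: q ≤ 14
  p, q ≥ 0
Each vertex is the intersection of two constraint boundaries that also satisfies all remaining constraints:
  p = 0 and q = 0 → (0, 0)
  p + 2q = 7 and q = 0 → (7, 0)
  p + 2q = 7 and p = 0 → (0, 3.5)

Vertices: (0, 0), (7, 0), (0, 3.5)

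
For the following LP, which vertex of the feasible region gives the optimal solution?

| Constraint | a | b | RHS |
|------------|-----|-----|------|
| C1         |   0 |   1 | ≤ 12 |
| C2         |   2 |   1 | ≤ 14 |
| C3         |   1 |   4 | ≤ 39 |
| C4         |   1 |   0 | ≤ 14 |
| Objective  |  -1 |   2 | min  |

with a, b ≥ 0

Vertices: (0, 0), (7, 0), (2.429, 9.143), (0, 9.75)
Evaluating z = -a + 2b at each vertex:
  (0, 0): z = 0
  (7, 0): z = -7
  (2.429, 9.143): z = 15.86
  (0, 9.75): z = 19.5

The smallest value is z = -7, attained at (7, 0).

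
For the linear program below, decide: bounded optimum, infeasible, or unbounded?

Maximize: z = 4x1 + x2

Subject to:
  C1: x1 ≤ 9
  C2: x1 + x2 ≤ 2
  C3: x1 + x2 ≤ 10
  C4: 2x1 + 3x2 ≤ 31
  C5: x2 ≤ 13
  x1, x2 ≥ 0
The point (2, 0) satisfies every constraint, so the LP is feasible; the constraints give x1 ≤ 9 and x2 ≤ 13, which with x1, x2 ≥ 0 keep the feasible region inside a bounded box. A feasible, bounded LP attains a finite optimum at a vertex.

Bounded optimum: z* = 8 at (2, 0).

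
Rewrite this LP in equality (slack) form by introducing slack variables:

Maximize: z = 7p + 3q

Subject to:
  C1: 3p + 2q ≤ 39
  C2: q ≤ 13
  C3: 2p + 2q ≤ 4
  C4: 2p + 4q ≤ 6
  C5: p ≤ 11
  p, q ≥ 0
max z = 7p + 3q

s.t.
  3p + 2q + s1 = 39
  q + s2 = 13
  2p + 2q + s3 = 4
  2p + 4q + s4 = 6
  p + s5 = 11
  p, q, s1, s2, s3, s4, s5 ≥ 0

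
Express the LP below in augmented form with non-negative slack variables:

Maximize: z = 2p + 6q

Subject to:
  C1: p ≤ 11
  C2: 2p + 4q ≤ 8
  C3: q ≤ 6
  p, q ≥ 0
max z = 2p + 6q

s.t.
  p + s1 = 11
  2p + 4q + s2 = 8
  q + s3 = 6
  p, q, s1, s2, s3 ≥ 0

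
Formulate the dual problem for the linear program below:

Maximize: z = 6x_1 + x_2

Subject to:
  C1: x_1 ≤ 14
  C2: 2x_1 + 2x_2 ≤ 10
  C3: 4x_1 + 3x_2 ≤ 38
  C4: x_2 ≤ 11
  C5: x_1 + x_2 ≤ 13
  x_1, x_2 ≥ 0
Minimize: z = 14y1 + 10y2 + 38y3 + 11y4 + 13y5

Subject to:
  C1: -y1 - 2y2 - 4y3 - y5 ≤ -6
  C2: -2y2 - 3y3 - y4 - y5 ≤ -1
  y1, y2, y3, y4, y5 ≥ 0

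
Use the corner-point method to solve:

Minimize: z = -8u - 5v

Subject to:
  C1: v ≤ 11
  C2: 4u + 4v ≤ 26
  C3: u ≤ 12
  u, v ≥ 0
Each vertex is the intersection of two constraint boundaries that also satisfies all remaining constraints:
  u = 0 and v = 0 → (0, 0)
  4u + 4v = 26 and v = 0 → (6.5, 0)
  4u + 4v = 26 and u = 0 → (0, 6.5)

Evaluating z = -8u - 5v at each vertex:
  (0, 0): z = 0
  (6.5, 0): z = -52
  (0, 6.5): z = -32.5

The minimum is at (6.5, 0) with z = -52.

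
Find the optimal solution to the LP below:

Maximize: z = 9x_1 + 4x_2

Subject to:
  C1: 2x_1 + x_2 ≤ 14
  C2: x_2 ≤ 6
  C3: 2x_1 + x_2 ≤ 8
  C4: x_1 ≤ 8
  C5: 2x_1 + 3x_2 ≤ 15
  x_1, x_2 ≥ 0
Each vertex is the intersection of two constraint boundaries that also satisfies all remaining constraints:
  x_1 = 0 and x_2 = 0 → (0, 0)
  2x_1 + x_2 = 8 and x_2 = 0 → (4, 0)
  2x_1 + x_2 = 8 and 2x_1 + 3x_2 = 15 → (2.25, 3.5)
  2x_1 + 3x_2 = 15 and x_1 = 0 → (0, 5)

Evaluating z = 9x_1 + 4x_2 at each vertex:
  (0, 0): z = 0
  (4, 0): z = 36
  (2.25, 3.5): z = 34.25
  (0, 5): z = 20

The maximum is at (4, 0) with z = 36.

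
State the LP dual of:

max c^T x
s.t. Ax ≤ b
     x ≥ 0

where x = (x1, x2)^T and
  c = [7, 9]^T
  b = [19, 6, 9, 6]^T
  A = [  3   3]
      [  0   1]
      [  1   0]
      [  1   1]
Minimize: z = 19y1 + 6y2 + 9y3 + 6y4

Subject to:
  C1: -3y1 - y3 - y4 ≤ -7
  C2: -3y1 - y2 - y4 ≤ -9
  y1, y2, y3, y4 ≥ 0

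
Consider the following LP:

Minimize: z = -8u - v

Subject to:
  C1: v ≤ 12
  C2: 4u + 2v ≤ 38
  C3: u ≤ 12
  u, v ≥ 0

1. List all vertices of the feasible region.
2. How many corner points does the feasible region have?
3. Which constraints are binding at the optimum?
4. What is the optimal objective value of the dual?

1. (0, 0), (9.5, 0), (3.5, 12), (0, 12)
2. 4
3. C2, v ≥ 0
4. -76 (by strong duality, equal to the primal optimum)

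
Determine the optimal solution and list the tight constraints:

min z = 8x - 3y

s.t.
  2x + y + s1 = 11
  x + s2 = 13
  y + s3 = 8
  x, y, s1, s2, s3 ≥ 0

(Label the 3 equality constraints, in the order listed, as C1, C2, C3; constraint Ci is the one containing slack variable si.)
Optimal: x = 0, y = 8
Binding: C3, x ≥ 0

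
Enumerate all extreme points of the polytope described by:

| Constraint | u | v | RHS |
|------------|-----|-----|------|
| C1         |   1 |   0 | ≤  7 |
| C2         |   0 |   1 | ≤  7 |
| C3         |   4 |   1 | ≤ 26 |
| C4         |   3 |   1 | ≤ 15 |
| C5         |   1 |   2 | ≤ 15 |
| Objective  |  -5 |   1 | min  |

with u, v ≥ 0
Each vertex is the intersection of two constraint boundaries that also satisfies all remaining constraints:
  u = 0 and v = 0 → (0, 0)
  3u + v = 15 and v = 0 → (5, 0)
  3u + v = 15 and u + 2v = 15 → (3, 6)
  v = 7 and u + 2v = 15 → (1, 7)
  v = 7 and u = 0 → (0, 7)

Vertices: (0, 0), (5, 0), (3, 6), (1, 7), (0, 7)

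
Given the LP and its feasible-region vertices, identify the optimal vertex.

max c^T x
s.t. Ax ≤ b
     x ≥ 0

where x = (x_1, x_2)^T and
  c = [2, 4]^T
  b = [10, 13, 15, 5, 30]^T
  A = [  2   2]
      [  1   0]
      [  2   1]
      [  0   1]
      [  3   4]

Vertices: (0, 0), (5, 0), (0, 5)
(0, 5) with z = 20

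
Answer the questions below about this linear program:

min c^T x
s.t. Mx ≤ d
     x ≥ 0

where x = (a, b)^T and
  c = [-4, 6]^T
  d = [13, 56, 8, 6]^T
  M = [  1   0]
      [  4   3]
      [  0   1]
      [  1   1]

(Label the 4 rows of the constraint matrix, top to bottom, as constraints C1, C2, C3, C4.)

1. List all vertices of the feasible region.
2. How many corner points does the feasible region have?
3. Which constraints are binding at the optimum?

1. (0, 0), (6, 0), (0, 6)
2. 3
3. C4, b ≥ 0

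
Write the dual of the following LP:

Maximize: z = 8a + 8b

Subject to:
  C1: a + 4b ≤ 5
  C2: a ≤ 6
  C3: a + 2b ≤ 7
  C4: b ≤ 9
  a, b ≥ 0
Minimize: z = 5y1 + 6y2 + 7y3 + 9y4

Subject to:
  C1: -y1 - y2 - y3 ≤ -8
  C2: -4y1 - 2y3 - y4 ≤ -8
  y1, y2, y3, y4 ≥ 0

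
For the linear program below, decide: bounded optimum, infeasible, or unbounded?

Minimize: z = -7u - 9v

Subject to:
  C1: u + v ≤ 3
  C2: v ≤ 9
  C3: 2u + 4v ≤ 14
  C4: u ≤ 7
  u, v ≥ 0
The point (0, 3) satisfies every constraint, so the LP is feasible; the constraints give u ≤ 7 and v ≤ 9, which with u, v ≥ 0 keep the feasible region inside a bounded box. A feasible, bounded LP attains a finite optimum at a vertex.

Evaluating z = -7u - 9v at each vertex:
  (0, 0): z = 0
  (3, 0): z = -21
  (0, 3): z = -27

The LP has an optimal solution: (0, 3) with z = -27.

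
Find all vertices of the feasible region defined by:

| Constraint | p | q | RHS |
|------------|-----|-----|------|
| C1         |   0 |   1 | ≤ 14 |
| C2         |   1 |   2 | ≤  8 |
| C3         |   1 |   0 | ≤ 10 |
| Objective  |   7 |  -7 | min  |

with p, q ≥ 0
Each vertex is the intersection of two constraint boundaries that also satisfies all remaining constraints:
  p = 0 and q = 0 → (0, 0)
  p + 2q = 8 and q = 0 → (8, 0)
  p + 2q = 8 and p = 0 → (0, 4)

Vertices: (0, 0), (8, 0), (0, 4)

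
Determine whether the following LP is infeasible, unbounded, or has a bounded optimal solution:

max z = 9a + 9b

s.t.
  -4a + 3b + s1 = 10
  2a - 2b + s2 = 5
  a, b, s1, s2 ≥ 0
Feasible point: (0, 0) satisfies every constraint, so the LP is feasible.
Direction d = (1, 1): for each constraint row a, a·d ≤ 0 —
  (-4)(1) + (3)(1) = -1 ≤ 0
  (2)(1) + (-2)(1) = 0 ≤ 0
and d ≥ 0, so (0, 0) + t·d stays feasible for every t ≥ 0. Along this ray z = 9a + 9b changes by 18 per unit t, so z → +∞.

Unbounded: there is a feasible ray along which z → +∞.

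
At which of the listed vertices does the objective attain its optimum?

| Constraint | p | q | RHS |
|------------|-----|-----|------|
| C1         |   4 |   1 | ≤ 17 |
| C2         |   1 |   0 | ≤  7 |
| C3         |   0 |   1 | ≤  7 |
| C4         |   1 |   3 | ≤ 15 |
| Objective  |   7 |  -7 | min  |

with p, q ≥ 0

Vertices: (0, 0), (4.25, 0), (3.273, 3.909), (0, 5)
Evaluating z = 7p - 7q at each vertex:
  (0, 0): z = 0
  (4.25, 0): z = 29.75
  (3.273, 3.909): z = -4.455
  (0, 5): z = -35

The smallest value is z = -35, attained at (0, 5).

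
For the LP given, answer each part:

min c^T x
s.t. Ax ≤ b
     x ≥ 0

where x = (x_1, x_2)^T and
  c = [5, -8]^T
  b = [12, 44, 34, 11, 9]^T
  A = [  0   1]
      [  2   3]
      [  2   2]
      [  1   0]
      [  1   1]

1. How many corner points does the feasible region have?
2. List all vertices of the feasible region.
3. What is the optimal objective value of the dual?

1. 3
2. (0, 0), (9, 0), (0, 9)
3. -72 (by strong duality, equal to the primal optimum)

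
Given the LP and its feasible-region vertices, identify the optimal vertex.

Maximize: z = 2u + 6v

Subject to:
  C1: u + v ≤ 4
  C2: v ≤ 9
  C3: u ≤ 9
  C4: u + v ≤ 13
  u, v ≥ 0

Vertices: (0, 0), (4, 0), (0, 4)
Evaluating z = 2u + 6v at each vertex:
  (0, 0): z = 0
  (4, 0): z = 8
  (0, 4): z = 24

The largest value is z = 24, attained at (0, 4).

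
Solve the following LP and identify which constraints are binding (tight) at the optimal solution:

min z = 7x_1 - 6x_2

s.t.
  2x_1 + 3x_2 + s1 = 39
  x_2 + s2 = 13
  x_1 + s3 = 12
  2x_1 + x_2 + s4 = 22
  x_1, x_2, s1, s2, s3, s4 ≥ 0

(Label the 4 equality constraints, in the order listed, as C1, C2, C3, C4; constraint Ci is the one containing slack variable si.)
Optimal: x_1 = 0, x_2 = 13
Slack at optimum:
  C1: slack = 0 (binding)
  C2: slack = 0 (binding)
  C3: slack = 12
  C4: slack = 9
  x_1 ≥ 0: x_1 = 0 (binding)
  x_2 ≥ 0: x_2 = 13
Binding constraints: C1, C2, x_1 ≥ 0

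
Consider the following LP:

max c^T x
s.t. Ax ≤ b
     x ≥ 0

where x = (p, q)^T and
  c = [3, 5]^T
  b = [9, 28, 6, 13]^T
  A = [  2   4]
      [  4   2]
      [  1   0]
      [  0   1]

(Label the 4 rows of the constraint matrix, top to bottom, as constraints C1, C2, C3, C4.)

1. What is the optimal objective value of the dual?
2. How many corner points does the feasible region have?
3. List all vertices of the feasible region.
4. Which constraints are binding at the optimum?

1. 13.5 (by strong duality, equal to the primal optimum)
2. 3
3. (0, 0), (4.5, 0), (0, 2.25)
4. C1, q ≥ 0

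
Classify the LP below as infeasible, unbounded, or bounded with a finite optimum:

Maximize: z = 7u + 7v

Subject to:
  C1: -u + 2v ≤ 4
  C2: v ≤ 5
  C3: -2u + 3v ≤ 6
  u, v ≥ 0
Feasible point: (0, 0) satisfies every constraint, so the LP is feasible.
Direction d = (1, 0): for each constraint row a, a·d ≤ 0 —
  (-1)(1) + (2)(0) = -1 ≤ 0
  (0)(1) + (1)(0) = 0 ≤ 0
  (-2)(1) + (3)(0) = -2 ≤ 0
and d ≥ 0, so (0, 0) + t·d stays feasible for every t ≥ 0. Along this ray z = 7u + 7v changes by 7 per unit t, so z → +∞.

Unbounded: there is a feasible ray along which z → +∞.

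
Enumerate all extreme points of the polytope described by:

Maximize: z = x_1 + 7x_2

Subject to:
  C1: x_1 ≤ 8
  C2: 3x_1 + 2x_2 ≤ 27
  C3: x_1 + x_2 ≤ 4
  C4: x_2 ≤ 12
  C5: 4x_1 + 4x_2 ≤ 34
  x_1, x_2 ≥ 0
Each vertex is the intersection of two constraint boundaries that also satisfies all remaining constraints:
  x_1 = 0 and x_2 = 0 → (0, 0)
  x_1 + x_2 = 4 and x_2 = 0 → (4, 0)
  x_1 + x_2 = 4 and x_1 = 0 → (0, 4)

Vertices: (0, 0), (4, 0), (0, 4)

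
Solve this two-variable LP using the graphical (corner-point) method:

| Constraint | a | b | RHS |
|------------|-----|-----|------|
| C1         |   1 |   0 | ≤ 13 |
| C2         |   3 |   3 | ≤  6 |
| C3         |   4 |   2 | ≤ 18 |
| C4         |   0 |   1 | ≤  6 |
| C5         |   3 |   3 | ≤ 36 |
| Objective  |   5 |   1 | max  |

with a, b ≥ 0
Each vertex is the intersection of two constraint boundaries that also satisfies all remaining constraints:
  a = 0 and b = 0 → (0, 0)
  3a + 3b = 6 and b = 0 → (2, 0)
  3a + 3b = 6 and a = 0 → (0, 2)

Evaluating z = 5a + b at each vertex:
  (0, 0): z = 0
  (2, 0): z = 10
  (0, 2): z = 2

The maximum is at (2, 0) with z = 10.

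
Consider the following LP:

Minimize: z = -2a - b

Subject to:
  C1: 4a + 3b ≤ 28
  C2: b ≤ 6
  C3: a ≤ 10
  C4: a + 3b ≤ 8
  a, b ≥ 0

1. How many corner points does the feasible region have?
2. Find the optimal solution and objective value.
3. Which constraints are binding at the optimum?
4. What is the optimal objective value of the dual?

1. 4
2. a = 7, b = 0, z = -14
3. C1, b ≥ 0
4. -14 (by strong duality, equal to the primal optimum)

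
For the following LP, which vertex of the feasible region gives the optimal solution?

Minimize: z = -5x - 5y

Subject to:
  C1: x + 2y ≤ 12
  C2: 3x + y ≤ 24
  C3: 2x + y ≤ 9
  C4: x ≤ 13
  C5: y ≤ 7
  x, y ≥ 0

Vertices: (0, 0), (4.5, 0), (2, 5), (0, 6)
Evaluating z = -5x - 5y at each vertex:
  (0, 0): z = 0
  (4.5, 0): z = -22.5
  (2, 5): z = -35
  (0, 6): z = -30

The smallest value is z = -35, attained at (2, 5).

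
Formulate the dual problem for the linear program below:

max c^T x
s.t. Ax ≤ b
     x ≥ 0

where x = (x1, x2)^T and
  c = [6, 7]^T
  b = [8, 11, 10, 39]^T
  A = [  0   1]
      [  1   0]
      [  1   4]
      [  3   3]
Minimize: z = 8y1 + 11y2 + 10y3 + 39y4

Subject to:
  C1: -y2 - y3 - 3y4 ≤ -6
  C2: -y1 - 4y3 - 3y4 ≤ -7
  y1, y2, y3, y4 ≥ 0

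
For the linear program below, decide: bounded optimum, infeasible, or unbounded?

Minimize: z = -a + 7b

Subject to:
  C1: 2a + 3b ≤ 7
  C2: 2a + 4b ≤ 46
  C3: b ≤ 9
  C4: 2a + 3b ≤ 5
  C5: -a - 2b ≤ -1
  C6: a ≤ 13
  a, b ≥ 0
The point (2.5, 0) satisfies every constraint, so the LP is feasible; the constraints give a ≤ 13 and b ≤ 9, which with a, b ≥ 0 keep the feasible region inside a bounded box. A feasible, bounded LP attains a finite optimum at a vertex.

Evaluating z = -a + 7b at each vertex:
  (0, 0.5): z = 3.5
  (1, 0): z = -1
  (2.5, 0): z = -2.5
  (0, 1.667): z = 11.67

Bounded optimum: z* = -2.5 at (2.5, 0).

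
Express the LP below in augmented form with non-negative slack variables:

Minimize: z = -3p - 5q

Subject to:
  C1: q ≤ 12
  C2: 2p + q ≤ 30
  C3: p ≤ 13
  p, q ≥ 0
min z = -3p - 5q

s.t.
  q + s1 = 12
  2p + q + s2 = 30
  p + s3 = 13
  p, q, s1, s2, s3 ≥ 0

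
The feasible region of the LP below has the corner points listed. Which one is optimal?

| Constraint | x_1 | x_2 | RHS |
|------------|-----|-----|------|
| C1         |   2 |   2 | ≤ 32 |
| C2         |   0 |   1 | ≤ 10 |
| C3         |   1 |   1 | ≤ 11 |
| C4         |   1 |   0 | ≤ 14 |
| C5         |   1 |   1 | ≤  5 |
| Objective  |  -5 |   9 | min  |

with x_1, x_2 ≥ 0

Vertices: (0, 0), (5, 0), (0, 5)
(5, 0) with z = -25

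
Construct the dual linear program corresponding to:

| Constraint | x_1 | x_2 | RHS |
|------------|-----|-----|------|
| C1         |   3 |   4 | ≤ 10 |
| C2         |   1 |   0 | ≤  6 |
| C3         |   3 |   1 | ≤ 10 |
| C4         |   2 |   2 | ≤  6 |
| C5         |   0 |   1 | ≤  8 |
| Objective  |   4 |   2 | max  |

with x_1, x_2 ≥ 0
Minimize: z = 10y1 + 6y2 + 10y3 + 6y4 + 8y5

Subject to:
  C1: -3y1 - y2 - 3y3 - 2y4 ≤ -4
  C2: -4y1 - y3 - 2y4 - y5 ≤ -2
  y1, y2, y3, y4, y5 ≥ 0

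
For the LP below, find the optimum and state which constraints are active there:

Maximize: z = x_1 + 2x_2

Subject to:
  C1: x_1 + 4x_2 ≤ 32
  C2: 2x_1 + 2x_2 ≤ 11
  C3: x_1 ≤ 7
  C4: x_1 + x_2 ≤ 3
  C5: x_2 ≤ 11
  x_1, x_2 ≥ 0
Optimal: x_1 = 0, x_2 = 3
Binding: C4, x_1 ≥ 0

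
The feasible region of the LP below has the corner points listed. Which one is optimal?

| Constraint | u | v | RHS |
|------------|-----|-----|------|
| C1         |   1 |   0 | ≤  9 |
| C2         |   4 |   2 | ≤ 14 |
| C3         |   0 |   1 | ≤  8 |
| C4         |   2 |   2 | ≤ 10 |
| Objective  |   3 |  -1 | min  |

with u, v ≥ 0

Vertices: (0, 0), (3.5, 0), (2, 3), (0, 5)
Evaluating z = 3u - v at each vertex:
  (0, 0): z = 0
  (3.5, 0): z = 10.5
  (2, 3): z = 3
  (0, 5): z = -5

The smallest value is z = -5, attained at (0, 5).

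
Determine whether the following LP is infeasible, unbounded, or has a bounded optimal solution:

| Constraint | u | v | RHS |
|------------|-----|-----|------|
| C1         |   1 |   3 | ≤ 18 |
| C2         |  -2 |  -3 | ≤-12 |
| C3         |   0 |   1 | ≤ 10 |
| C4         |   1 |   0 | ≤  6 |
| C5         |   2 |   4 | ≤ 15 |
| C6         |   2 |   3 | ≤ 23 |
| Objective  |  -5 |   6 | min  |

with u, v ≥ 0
The point (6, 0) satisfies every constraint, so the LP is feasible; the constraints give u ≤ 6 and v ≤ 10, which with u, v ≥ 0 keep the feasible region inside a bounded box. A feasible, bounded LP attains a finite optimum at a vertex.

Evaluating z = -5u + 6v at each vertex:
  (6, 0): z = -30
  (6, 0.75): z = -25.5
  (1.5, 3): z = 10.5

Bounded optimum: z* = -30 at (6, 0).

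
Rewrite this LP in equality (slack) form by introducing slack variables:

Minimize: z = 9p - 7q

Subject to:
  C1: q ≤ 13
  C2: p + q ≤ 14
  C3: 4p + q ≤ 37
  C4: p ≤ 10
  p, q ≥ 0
min z = 9p - 7q

s.t.
  q + s1 = 13
  p + q + s2 = 14
  4p + q + s3 = 37
  p + s4 = 10
  p, q, s1, s2, s3, s4 ≥ 0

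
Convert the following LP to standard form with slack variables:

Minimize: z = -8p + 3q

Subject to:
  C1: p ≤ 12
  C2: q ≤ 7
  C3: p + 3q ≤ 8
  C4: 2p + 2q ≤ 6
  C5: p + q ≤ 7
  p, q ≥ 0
min z = -8p + 3q

s.t.
  p + s1 = 12
  q + s2 = 7
  p + 3q + s3 = 8
  2p + 2q + s4 = 6
  p + q + s5 = 7
  p, q, s1, s2, s3, s4, s5 ≥ 0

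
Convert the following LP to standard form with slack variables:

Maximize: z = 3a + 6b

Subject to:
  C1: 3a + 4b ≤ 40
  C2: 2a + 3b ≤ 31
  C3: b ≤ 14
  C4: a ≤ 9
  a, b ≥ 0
max z = 3a + 6b

s.t.
  3a + 4b + s1 = 40
  2a + 3b + s2 = 31
  b + s3 = 14
  a + s4 = 9
  a, b, s1, s2, s3, s4 ≥ 0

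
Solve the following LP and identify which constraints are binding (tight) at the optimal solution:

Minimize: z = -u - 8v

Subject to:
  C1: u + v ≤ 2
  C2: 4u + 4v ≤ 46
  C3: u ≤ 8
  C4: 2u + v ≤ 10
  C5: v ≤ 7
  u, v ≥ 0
Optimal: u = 0, v = 2
Binding: C1, u ≥ 0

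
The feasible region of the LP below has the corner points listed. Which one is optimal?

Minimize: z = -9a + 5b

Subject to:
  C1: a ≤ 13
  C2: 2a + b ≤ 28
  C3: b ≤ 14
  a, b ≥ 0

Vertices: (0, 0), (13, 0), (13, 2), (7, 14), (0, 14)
Evaluating z = -9a + 5b at each vertex:
  (0, 0): z = 0
  (13, 0): z = -117
  (13, 2): z = -107
  (7, 14): z = 7
  (0, 14): z = 70

The smallest value is z = -117, attained at (13, 0).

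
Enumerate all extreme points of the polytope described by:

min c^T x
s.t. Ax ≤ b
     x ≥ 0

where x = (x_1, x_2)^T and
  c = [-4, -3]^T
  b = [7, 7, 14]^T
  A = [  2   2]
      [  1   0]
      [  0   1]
Each vertex is the intersection of two constraint boundaries that also satisfies all remaining constraints:
  x_1 = 0 and x_2 = 0 → (0, 0)
  2x_1 + 2x_2 = 7 and x_2 = 0 → (3.5, 0)
  2x_1 + 2x_2 = 7 and x_1 = 0 → (0, 3.5)

Vertices: (0, 0), (3.5, 0), (0, 3.5)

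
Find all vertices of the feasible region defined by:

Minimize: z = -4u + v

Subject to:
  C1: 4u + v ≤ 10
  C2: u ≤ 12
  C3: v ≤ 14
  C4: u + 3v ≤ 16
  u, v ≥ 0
Each vertex is the intersection of two constraint boundaries that also satisfies all remaining constraints:
  u = 0 and v = 0 → (0, 0)
  4u + v = 10 and v = 0 → (2.5, 0)
  4u + v = 10 and u + 3v = 16 → (1.273, 4.909)
  u + 3v = 16 and u = 0 → (0, 5.333)

Vertices: (0, 0), (2.5, 0), (1.273, 4.909), (0, 5.333)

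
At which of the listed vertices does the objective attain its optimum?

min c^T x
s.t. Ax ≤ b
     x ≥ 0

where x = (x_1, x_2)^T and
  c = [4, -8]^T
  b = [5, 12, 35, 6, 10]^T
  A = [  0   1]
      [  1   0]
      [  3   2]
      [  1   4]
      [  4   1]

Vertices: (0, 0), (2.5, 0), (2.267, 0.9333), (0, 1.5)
(0, 1.5) with z = -12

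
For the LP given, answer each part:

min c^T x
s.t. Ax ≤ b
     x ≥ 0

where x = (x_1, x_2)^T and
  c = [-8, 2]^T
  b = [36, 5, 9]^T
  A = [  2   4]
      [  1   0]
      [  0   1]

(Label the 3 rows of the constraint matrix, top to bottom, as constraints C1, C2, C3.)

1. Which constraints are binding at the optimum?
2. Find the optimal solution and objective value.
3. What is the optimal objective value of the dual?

1. C2, x_2 ≥ 0
2. x_1 = 5, x_2 = 0, z = -40
3. -40 (by strong duality, equal to the primal optimum)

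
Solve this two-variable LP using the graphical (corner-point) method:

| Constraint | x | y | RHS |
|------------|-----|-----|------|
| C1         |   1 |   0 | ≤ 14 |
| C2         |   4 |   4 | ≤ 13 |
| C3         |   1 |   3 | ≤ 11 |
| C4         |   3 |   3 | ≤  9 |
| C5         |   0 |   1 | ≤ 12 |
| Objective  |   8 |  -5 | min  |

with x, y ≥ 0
Each vertex is the intersection of two constraint boundaries that also satisfies all remaining constraints:
  x = 0 and y = 0 → (0, 0)
  3x + 3y = 9 and y = 0 → (3, 0)
  3x + 3y = 9 and x = 0 → (0, 3)

Evaluating z = 8x - 5y at each vertex:
  (0, 0): z = 0
  (3, 0): z = 24
  (0, 3): z = -15

The minimum is at (0, 3) with z = -15.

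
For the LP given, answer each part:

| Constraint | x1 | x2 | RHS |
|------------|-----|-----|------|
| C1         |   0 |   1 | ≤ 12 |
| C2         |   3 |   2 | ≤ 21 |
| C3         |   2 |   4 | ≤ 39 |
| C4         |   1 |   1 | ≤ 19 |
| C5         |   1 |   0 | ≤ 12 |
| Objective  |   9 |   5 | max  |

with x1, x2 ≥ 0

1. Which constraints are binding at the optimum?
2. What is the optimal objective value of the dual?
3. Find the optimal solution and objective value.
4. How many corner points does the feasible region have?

1. C2, x2 ≥ 0
2. 63 (by strong duality, equal to the primal optimum)
3. x1 = 7, x2 = 0, z = 63
4. 4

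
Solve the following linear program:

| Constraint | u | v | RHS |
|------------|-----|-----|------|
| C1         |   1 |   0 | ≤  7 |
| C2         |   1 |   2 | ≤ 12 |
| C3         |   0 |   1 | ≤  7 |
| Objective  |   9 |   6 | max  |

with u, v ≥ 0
Each vertex is the intersection of two constraint boundaries that also satisfies all remaining constraints:
  u = 0 and v = 0 → (0, 0)
  u = 7 and v = 0 → (7, 0)
  u = 7 and u + 2v = 12 → (7, 2.5)
  u + 2v = 12 and u = 0 → (0, 6)

Evaluating z = 9u + 6v at each vertex:
  (0, 0): z = 0
  (7, 0): z = 63
  (7, 2.5): z = 78
  (0, 6): z = 36

The maximum is at (7, 2.5) with z = 78.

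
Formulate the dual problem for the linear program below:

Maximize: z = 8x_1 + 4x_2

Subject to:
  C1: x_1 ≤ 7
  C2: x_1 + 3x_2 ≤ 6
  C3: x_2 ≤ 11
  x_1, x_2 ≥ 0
Minimize: z = 7y1 + 6y2 + 11y3

Subject to:
  C1: -y1 - y2 ≤ -8
  C2: -3y2 - y3 ≤ -4
  y1, y2, y3 ≥ 0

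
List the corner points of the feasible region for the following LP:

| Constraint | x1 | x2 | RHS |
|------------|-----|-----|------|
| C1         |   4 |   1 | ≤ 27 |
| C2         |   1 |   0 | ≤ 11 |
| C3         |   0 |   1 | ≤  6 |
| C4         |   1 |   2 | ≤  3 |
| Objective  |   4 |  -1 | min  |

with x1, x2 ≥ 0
Each vertex is the intersection of two constraint boundaries that also satisfies all remaining constraints:
  x1 = 0 and x2 = 0 → (0, 0)
  x1 + 2x2 = 3 and x2 = 0 → (3, 0)
  x1 + 2x2 = 3 and x1 = 0 → (0, 1.5)

Vertices: (0, 0), (3, 0), (0, 1.5)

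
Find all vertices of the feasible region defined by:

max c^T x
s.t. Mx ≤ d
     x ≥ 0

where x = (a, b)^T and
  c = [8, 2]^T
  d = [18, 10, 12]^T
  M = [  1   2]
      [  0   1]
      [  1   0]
Each vertex is the intersection of two constraint boundaries that also satisfies all remaining constraints:
  a = 0 and b = 0 → (0, 0)
  a = 12 and b = 0 → (12, 0)
  a + 2b = 18 and a = 12 → (12, 3)
  a + 2b = 18 and a = 0 → (0, 9)

Vertices: (0, 0), (12, 0), (12, 3), (0, 9)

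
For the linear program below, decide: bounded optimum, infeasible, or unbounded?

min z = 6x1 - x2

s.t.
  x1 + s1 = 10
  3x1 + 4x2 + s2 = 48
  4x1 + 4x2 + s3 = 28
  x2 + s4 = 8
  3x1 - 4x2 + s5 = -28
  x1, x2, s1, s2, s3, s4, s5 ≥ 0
The point (0, 7) satisfies every constraint, so the LP is feasible; the constraints give x1 ≤ 10 and x2 ≤ 8, which with x1, x2 ≥ 0 keep the feasible region inside a bounded box. A feasible, bounded LP attains a finite optimum at a vertex.

The LP has an optimal solution: (0, 7) with z = -7.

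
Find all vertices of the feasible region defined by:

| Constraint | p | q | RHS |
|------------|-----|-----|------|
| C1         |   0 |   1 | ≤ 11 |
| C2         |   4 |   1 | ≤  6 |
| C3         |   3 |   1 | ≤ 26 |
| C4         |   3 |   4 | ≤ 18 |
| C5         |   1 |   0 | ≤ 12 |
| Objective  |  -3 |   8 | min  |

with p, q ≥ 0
Each vertex is the intersection of two constraint boundaries that also satisfies all remaining constraints:
  p = 0 and q = 0 → (0, 0)
  4p + q = 6 and q = 0 → (1.5, 0)
  4p + q = 6 and 3p + 4q = 18 → (0.4615, 4.154)
  3p + 4q = 18 and p = 0 → (0, 4.5)

Vertices: (0, 0), (1.5, 0), (0.4615, 4.154), (0, 4.5)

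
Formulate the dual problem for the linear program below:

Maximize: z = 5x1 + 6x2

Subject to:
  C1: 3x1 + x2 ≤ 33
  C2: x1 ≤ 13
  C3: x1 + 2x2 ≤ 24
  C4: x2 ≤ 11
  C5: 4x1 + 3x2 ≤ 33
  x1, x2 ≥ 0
Minimize: z = 33y1 + 13y2 + 24y3 + 11y4 + 33y5

Subject to:
  C1: -3y1 - y2 - y3 - 4y5 ≤ -5
  C2: -y1 - 2y3 - y4 - 3y5 ≤ -6
  y1, y2, y3, y4, y5 ≥ 0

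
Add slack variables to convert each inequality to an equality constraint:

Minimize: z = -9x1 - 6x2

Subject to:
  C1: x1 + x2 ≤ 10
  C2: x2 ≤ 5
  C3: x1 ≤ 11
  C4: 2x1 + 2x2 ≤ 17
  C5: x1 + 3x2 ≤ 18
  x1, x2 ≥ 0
min z = -9x1 - 6x2

s.t.
  x1 + x2 + s1 = 10
  x2 + s2 = 5
  x1 + s3 = 11
  2x1 + 2x2 + s4 = 17
  x1 + 3x2 + s5 = 18
  x1, x2, s1, s2, s3, s4, s5 ≥ 0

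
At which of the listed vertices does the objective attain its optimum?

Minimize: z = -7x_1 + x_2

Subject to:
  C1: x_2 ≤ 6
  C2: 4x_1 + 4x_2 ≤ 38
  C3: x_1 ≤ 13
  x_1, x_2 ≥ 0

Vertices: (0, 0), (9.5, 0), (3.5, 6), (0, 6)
(9.5, 0) with z = -66.5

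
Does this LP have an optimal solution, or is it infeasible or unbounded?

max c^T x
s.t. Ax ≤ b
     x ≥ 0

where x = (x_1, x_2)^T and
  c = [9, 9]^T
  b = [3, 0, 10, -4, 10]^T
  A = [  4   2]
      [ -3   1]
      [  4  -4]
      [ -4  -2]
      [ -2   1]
One constraint requires 4x_1 + 2x_2 ≤ 3, while the constraint -4x_1 - 2x_2 ≤ -4 is equivalent to 4x_1 + 2x_2 ≥ 4. Together they would need 4 ≤ 4x_1 + 2x_2 ≤ 3, which is impossible since 4 > 3. No point satisfies all constraints.

Infeasible: no point satisfies all constraints simultaneously.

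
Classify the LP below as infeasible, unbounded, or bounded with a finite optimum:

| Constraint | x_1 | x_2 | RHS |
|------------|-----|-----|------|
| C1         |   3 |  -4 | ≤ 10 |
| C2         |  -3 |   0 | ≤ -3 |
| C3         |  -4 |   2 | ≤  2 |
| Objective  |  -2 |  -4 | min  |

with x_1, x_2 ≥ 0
Feasible point: (1, 0) satisfies every constraint, so the LP is feasible.
Direction d = (1, 1): for each constraint row a, a·d ≤ 0 —
  (3)(1) + (-4)(1) = -1 ≤ 0
  (-3)(1) + (0)(1) = -3 ≤ 0
  (-4)(1) + (2)(1) = -2 ≤ 0
and d ≥ 0, so (1, 0) + t·d stays feasible for every t ≥ 0. Along this ray z = -2x_1 - 4x_2 changes by -6 per unit t, so z → −∞.

The LP is unbounded; z can be made arbitrarily small.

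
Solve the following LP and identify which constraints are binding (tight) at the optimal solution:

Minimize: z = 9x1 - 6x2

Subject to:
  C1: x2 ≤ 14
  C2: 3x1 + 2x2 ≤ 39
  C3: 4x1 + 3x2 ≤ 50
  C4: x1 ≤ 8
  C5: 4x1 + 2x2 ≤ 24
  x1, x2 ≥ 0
Optimal: x1 = 0, x2 = 12
Binding: C5, x1 ≥ 0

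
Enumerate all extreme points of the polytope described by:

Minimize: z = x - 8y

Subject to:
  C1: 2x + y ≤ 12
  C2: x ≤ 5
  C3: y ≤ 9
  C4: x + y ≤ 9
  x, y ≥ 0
Each vertex is the intersection of two constraint boundaries that also satisfies all remaining constraints:
  x = 0 and y = 0 → (0, 0)
  x = 5 and y = 0 → (5, 0)
  2x + y = 12 and x = 5 → (5, 2)
  2x + y = 12 and x + y = 9 → (3, 6)
  y = 9 and x + y = 9 → (0, 9)

Vertices: (0, 0), (5, 0), (5, 2), (3, 6), (0, 9)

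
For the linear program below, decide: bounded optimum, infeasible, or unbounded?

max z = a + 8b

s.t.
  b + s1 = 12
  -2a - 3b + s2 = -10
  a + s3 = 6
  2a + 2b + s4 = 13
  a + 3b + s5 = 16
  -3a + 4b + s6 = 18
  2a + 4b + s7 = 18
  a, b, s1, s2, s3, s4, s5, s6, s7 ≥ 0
The point (0, 4.5) satisfies every constraint, so the LP is feasible; the constraints give a ≤ 6 and b ≤ 12, which with a, b ≥ 0 keep the feasible region inside a bounded box. A feasible, bounded LP attains a finite optimum at a vertex.

Evaluating z = a + 8b at each vertex:
  (5, 0): z = 5
  (6, 0): z = 6
  (6, 0.5): z = 10
  (4, 2.5): z = 24
  (0, 4.5): z = 36
  (0, 3.333): z = 26.67

The LP has an optimal solution: (0, 4.5) with z = 36.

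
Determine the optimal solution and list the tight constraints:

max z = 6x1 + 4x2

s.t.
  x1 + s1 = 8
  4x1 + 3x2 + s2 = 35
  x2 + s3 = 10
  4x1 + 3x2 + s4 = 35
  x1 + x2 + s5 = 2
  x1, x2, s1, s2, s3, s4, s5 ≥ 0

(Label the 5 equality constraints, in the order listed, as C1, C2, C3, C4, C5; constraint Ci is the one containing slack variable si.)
Optimal: x1 = 2, x2 = 0
Slack at optimum:
  C1: slack = 6
  C2: slack = 27
  C3: slack = 10
  C4: slack = 27
  C5: slack = 0 (binding)
  x1 ≥ 0: x1 = 2
  x2 ≥ 0: x2 = 0 (binding)
Binding constraints: C5, x2 ≥ 0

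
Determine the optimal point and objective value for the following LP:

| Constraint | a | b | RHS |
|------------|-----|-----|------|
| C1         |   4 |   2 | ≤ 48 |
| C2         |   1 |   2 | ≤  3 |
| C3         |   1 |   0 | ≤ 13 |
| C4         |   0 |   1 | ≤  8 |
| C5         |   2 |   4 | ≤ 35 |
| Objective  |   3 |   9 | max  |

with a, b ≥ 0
a = 0, b = 1.5, z = 13.5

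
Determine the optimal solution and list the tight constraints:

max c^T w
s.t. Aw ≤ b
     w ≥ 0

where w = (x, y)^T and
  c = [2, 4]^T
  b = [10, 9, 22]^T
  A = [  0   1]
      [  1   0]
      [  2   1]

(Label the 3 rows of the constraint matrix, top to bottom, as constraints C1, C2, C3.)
Optimal: x = 6, y = 10
Slack at optimum:
  C1: slack = 0 (binding)
  C2: slack = 3
  C3: slack = 0 (binding)
  x ≥ 0: x = 6
  y ≥ 0: y = 10
Binding constraints: C1, C3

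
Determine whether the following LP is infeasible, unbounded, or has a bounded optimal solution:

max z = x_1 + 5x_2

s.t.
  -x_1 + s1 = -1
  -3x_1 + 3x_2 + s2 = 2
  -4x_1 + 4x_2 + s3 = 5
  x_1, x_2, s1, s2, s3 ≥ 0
Feasible point: (1, 0) satisfies every constraint, so the LP is feasible.
Direction d = (1, 0): for each constraint row a, a·d ≤ 0 —
  (-1)(1) + (0)(0) = -1 ≤ 0
  (-3)(1) + (3)(0) = -3 ≤ 0
  (-4)(1) + (4)(0) = -4 ≤ 0
and d ≥ 0, so (1, 0) + t·d stays feasible for every t ≥ 0. Along this ray z = x_1 + 5x_2 changes by 1 per unit t, so z → +∞.

The LP is unbounded; z can be made arbitrarily large.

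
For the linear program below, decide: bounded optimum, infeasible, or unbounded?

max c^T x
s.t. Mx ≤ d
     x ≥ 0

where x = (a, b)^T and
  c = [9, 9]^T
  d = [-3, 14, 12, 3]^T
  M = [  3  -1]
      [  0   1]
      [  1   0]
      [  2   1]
The point (0, 3) satisfies every constraint, so the LP is feasible; the constraints give a ≤ 12 and b ≤ 14, which with a, b ≥ 0 keep the feasible region inside a bounded box. A feasible, bounded LP attains a finite optimum at a vertex.

Evaluating z = 9a + 9b at each vertex:
  (0, 3): z = 27

Feasible with finite optimum z* = 27 at (0, 3).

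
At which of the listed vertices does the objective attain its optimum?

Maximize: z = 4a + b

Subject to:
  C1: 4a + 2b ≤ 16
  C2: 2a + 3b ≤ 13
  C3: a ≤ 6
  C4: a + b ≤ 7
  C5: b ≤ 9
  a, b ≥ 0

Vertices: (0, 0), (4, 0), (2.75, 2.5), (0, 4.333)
Evaluating z = 4a + b at each vertex:
  (0, 0): z = 0
  (4, 0): z = 16
  (2.75, 2.5): z = 13.5
  (0, 4.333): z = 4.333

The largest value is z = 16, attained at (4, 0).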